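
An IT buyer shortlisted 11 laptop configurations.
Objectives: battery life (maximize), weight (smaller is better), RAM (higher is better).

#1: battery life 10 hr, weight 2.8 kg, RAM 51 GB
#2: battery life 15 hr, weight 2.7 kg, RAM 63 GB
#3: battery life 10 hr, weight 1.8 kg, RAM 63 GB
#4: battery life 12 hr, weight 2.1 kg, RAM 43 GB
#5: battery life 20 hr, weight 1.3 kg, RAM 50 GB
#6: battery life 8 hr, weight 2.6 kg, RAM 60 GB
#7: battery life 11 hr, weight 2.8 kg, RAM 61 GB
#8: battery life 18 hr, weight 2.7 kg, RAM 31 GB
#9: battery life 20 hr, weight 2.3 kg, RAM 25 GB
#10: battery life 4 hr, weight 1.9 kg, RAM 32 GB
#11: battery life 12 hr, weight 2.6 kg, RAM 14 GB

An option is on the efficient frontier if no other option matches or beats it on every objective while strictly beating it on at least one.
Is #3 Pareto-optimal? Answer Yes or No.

#1: worse on weight (2.8 vs 1.8).
#2: worse on weight (2.7 vs 1.8).
#4: worse on weight (2.1 vs 1.8).
#5: worse on RAM (50 vs 63).
#6: worse on battery life (8 vs 10).
#7: worse on weight (2.8 vs 1.8).
#8: worse on weight (2.7 vs 1.8).
#9: worse on weight (2.3 vs 1.8).
#10: worse on battery life (4 vs 10).
#11: worse on weight (2.6 vs 1.8).
No option is at least as good as #3 on every objective and strictly better on one.

Yes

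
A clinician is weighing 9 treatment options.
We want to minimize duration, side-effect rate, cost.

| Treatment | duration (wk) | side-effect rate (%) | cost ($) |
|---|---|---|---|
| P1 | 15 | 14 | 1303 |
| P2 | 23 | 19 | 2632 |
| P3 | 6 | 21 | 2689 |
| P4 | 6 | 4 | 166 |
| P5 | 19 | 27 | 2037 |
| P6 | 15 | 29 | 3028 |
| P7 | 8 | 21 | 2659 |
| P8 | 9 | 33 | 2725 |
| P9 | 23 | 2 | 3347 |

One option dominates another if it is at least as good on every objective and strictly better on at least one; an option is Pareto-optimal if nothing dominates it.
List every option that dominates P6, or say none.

P1, P3, P4, P7

P1: duration 15≤15, side-effect rate 14≤29, cost 1303≤3028 — dominates P6.
P3: duration 6≤15, side-effect rate 21≤29, cost 2689≤3028 — dominates P6.
P4: duration 6≤15, side-effect rate 4≤29, cost 166≤3028 — dominates P6.
P7: duration 8≤15, side-effect rate 21≤29, cost 2659≤3028 — dominates P6.
Others (P2, P5, P8, P9) are each worse than P6 on at least one objective.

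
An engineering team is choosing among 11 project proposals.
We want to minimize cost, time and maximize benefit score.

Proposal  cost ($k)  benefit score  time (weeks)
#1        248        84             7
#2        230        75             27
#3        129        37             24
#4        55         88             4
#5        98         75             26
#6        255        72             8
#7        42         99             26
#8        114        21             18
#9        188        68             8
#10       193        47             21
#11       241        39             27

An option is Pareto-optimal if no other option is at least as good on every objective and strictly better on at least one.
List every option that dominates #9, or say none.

#4: cost 55≤188, benefit score 88≥68, time 4≤8 — dominates #9.
Others (#1, #2, #3, #5, #6, #7, #8, #10, #11) are each worse than #9 on at least one objective.

#4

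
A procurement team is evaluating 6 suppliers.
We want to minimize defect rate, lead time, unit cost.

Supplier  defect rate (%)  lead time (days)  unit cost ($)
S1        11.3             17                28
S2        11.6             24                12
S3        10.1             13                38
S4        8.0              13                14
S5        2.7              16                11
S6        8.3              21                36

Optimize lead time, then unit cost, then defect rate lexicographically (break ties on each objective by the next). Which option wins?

S4

First minimize lead time: best is 13, kept {S3, S4}.
Then minimize unit cost: best is 14, kept {S4}.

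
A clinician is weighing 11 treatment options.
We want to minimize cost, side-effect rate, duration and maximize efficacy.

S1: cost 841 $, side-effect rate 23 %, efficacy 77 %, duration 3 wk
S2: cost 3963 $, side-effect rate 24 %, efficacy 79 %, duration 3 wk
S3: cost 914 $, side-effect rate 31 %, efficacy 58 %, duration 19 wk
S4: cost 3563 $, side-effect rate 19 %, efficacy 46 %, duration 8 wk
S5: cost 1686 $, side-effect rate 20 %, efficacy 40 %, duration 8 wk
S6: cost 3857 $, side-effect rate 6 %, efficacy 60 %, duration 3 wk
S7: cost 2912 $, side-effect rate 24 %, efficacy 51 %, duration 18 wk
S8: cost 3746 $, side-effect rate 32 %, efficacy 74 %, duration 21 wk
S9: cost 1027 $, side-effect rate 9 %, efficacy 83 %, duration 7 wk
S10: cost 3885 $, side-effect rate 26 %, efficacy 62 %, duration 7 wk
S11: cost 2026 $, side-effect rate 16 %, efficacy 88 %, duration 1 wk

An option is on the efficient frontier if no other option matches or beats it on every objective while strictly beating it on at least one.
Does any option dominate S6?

S1: worse on side-effect rate (23 vs 6).
S2: worse on cost (3963 vs 3857).
S3: worse on side-effect rate (31 vs 6).
S4: worse on side-effect rate (19 vs 6).
S5: worse on side-effect rate (20 vs 6).
S7: worse on side-effect rate (24 vs 6).
S8: worse on side-effect rate (32 vs 6).
S9: worse on side-effect rate (9 vs 6).
S10: worse on cost (3885 vs 3857).
S11: worse on side-effect rate (16 vs 6).
No option is at least as good as S6 on every objective and strictly better on one.

No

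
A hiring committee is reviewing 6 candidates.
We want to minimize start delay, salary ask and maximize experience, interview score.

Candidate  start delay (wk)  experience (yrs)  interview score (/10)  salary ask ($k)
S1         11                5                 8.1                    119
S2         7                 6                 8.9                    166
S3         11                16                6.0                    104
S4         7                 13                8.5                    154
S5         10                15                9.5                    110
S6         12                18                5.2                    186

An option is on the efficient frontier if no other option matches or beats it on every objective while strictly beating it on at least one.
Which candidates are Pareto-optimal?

S2, S3, S4, S5, S6

S1: dominated by S5 (start delay 10≤11, experience 15≥5, interview score 9.5≥8.1, salary ask 110≤119).
S2: not dominated.
S3: not dominated (best salary ask).
S4: not dominated.
S5: not dominated (best interview score).
S6: not dominated (best experience).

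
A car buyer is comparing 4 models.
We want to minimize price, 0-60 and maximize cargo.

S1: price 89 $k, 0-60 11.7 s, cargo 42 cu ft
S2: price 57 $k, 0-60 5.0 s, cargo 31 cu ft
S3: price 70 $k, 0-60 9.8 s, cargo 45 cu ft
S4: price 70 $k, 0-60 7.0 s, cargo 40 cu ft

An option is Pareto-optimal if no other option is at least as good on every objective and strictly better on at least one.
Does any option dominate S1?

S3 vs S1: price 70≤89, 0-60 9.8≤11.7, cargo 45≥42 — S3 is at least as good on every objective and strictly better on at least one, so S3 dominates S1.

Yes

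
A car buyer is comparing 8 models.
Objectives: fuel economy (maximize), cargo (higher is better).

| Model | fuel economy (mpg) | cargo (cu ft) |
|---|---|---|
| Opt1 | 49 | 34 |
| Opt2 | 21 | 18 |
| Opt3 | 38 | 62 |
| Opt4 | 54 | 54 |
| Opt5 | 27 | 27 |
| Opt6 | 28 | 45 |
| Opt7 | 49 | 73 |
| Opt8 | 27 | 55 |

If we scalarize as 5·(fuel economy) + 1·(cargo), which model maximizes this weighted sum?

Opt4

Opt1: 5·49 + 1·34 = 279
Opt2: 5·21 + 1·18 = 123
Opt3: 5·38 + 1·62 = 252
Opt4: 5·54 + 1·54 = 324
Opt5: 5·27 + 1·27 = 162
Opt6: 5·28 + 1·45 = 185
Opt7: 5·49 + 1·73 = 318
Opt8: 5·27 + 1·55 = 190
Highest: Opt4 at 324.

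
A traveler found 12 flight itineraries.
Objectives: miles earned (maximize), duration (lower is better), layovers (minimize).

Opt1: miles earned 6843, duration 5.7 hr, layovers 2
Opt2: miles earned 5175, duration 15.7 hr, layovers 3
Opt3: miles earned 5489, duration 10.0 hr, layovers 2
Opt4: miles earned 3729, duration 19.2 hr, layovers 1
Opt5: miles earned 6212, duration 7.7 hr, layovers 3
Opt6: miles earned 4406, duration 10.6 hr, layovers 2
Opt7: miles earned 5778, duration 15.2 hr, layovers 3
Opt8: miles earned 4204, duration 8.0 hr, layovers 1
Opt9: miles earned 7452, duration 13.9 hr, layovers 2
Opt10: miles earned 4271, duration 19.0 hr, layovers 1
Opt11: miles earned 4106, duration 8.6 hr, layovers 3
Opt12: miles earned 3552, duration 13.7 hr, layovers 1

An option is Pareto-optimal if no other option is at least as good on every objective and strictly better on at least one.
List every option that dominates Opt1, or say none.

none

Opt2: worse on miles earned (5175 vs 6843).
Opt3: worse on miles earned (5489 vs 6843).
Opt4: worse on miles earned (3729 vs 6843).
Opt5: worse on miles earned (6212 vs 6843).
Opt6: worse on miles earned (4406 vs 6843).
Opt7: worse on miles earned (5778 vs 6843).
Opt8: worse on miles earned (4204 vs 6843).
Opt9: worse on duration (13.9 vs 5.7).
Opt10: worse on miles earned (4271 vs 6843).
Opt11: worse on miles earned (4106 vs 6843).
Opt12: worse on miles earned (3552 vs 6843).
No option dominates Opt1.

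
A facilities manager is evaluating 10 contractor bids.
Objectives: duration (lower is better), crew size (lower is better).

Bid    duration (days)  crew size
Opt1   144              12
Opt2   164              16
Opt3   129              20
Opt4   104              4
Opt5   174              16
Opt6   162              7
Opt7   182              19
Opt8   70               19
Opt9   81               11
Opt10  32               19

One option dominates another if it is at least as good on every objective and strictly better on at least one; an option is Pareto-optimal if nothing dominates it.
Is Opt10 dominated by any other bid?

No

Opt1: worse on duration (144 vs 32).
Opt2: worse on duration (164 vs 32).
Opt3: worse on duration (129 vs 32).
Opt4: worse on duration (104 vs 32).
Opt5: worse on duration (174 vs 32).
Opt6: worse on duration (162 vs 32).
Opt7: worse on duration (182 vs 32).
Opt8: worse on duration (70 vs 32).
Opt9: worse on duration (81 vs 32).
No option is at least as good as Opt10 on every objective and strictly better on one.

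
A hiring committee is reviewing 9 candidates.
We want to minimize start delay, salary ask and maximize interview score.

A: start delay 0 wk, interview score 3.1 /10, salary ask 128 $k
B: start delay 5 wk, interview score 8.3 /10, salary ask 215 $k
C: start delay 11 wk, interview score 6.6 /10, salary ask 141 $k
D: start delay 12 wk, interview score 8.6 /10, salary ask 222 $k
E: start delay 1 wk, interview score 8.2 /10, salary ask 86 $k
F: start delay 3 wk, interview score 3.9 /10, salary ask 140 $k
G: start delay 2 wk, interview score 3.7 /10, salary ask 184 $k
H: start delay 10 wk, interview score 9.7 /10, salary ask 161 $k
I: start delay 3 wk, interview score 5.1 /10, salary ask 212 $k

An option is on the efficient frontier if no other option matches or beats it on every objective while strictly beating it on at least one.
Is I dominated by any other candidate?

Yes

E vs I: start delay 1≤3, interview score 8.2≥5.1, salary ask 86≤212 — E is at least as good on every objective and strictly better on at least one, so E dominates I.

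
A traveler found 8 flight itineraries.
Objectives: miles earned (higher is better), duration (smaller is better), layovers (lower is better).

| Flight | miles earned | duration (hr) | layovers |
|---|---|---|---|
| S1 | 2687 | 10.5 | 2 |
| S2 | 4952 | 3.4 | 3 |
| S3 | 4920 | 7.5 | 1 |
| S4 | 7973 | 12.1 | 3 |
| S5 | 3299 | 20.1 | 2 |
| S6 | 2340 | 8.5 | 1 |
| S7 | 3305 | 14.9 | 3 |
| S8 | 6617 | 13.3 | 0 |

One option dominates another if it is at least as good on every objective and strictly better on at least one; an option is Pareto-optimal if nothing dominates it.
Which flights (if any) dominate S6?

S3: miles earned 4920≥2340, duration 7.5≤8.5, layovers 1≤1 — dominates S6.
Others (S1, S2, S4, S5, S7, S8) are each worse than S6 on at least one objective.

S3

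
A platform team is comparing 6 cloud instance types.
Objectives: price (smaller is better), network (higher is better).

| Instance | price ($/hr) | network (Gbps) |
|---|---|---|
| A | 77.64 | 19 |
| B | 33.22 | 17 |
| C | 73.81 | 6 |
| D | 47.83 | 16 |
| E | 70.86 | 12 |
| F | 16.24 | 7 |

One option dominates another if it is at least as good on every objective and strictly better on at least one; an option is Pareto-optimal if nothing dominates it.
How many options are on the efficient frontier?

3

A: not dominated (best network).
B: not dominated.
C: dominated by B (price 33.22≤73.81, network 17≥6).
D: dominated by B (price 33.22≤47.83, network 17≥16).
E: dominated by B (price 33.22≤70.86, network 17≥12).
F: not dominated (best price).
Pareto-optimal: A, B, F → 3.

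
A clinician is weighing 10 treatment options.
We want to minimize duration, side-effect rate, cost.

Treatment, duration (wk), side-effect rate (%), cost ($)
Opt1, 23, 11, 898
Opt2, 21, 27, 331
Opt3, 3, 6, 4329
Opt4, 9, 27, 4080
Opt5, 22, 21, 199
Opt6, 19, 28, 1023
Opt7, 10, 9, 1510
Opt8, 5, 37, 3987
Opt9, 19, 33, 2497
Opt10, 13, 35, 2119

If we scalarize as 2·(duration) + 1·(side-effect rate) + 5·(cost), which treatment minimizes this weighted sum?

Opt1: 2·23 + 1·11 + 5·898 = 4547
Opt2: 2·21 + 1·27 + 5·331 = 1724
Opt3: 2·3 + 1·6 + 5·4329 = 21657
Opt4: 2·9 + 1·27 + 5·4080 = 20445
Opt5: 2·22 + 1·21 + 5·199 = 1060
Opt6: 2·19 + 1·28 + 5·1023 = 5181
Opt7: 2·10 + 1·9 + 5·1510 = 7579
Opt8: 2·5 + 1·37 + 5·3987 = 19982
Opt9: 2·19 + 1·33 + 5·2497 = 12556
Opt10: 2·13 + 1·35 + 5·2119 = 10656
Lowest: Opt5 at 1060.

Opt5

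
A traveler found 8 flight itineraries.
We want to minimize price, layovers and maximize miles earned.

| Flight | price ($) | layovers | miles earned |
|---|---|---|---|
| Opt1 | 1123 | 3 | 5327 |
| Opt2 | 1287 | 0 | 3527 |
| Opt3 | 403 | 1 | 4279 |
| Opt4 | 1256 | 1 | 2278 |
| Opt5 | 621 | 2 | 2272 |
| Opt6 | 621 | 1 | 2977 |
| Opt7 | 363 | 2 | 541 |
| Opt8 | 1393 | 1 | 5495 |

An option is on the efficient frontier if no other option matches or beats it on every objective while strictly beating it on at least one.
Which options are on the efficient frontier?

Opt1: not dominated.
Opt2: not dominated (best layovers).
Opt3: not dominated.
Opt4: dominated by Opt3 (price 403≤1256, layovers 1≤1, miles earned 4279≥2278).
Opt5: dominated by Opt3 (price 403≤621, layovers 1≤2, miles earned 4279≥2272).
Opt6: dominated by Opt3 (price 403≤621, layovers 1≤1, miles earned 4279≥2977).
Opt7: not dominated (best price).
Opt8: not dominated (best miles earned).

Opt1, Opt2, Opt3, Opt7, Opt8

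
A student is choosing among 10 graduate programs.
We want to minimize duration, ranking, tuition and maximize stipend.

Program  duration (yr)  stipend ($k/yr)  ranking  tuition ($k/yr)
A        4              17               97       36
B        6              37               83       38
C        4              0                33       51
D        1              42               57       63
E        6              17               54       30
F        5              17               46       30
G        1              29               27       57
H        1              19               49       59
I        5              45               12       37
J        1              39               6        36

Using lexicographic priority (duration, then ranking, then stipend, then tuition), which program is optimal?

First minimize duration: best is 1, kept {D, G, H, J}.
Then minimize ranking: best is 6, kept {J}.

J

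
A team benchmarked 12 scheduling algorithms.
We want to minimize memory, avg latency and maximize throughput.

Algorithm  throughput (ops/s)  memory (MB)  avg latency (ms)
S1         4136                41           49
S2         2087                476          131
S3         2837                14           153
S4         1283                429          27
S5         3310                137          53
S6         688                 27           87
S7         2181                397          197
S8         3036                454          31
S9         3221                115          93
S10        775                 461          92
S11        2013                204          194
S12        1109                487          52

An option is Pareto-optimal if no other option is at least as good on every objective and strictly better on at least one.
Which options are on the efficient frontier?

S1, S3, S4, S6, S8

S1: not dominated (best throughput).
S2: dominated by S1 (throughput 4136≥2087, memory 41≤476, avg latency 49≤131).
S3: not dominated (best memory).
S4: not dominated (best avg latency).
S5: dominated by S1 (throughput 4136≥3310, memory 41≤137, avg latency 49≤53).
S6: not dominated.
S7: dominated by S1 (throughput 4136≥2181, memory 41≤397, avg latency 49≤197).
S8: not dominated.
S9: dominated by S1 (throughput 4136≥3221, memory 41≤115, avg latency 49≤93).
S10: dominated by S1 (throughput 4136≥775, memory 41≤461, avg latency 49≤92).
S11: dominated by S1 (throughput 4136≥2013, memory 41≤204, avg latency 49≤194).
S12: dominated by S1 (throughput 4136≥1109, memory 41≤487, avg latency 49≤52).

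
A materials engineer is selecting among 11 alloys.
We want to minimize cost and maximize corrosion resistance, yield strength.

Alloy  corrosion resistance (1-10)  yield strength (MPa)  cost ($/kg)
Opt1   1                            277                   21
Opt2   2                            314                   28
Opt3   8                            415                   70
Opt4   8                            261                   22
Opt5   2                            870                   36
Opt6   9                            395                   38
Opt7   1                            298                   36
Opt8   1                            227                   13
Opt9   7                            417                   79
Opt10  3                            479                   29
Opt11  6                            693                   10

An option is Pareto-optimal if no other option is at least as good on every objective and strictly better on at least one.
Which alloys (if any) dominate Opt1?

Opt11: corrosion resistance 6≥1, yield strength 693≥277, cost 10≤21 — dominates Opt1.
Others (Opt2, Opt3, Opt4, Opt5, Opt6, Opt7, Opt8, Opt9, Opt10) are each worse than Opt1 on at least one objective.

Opt11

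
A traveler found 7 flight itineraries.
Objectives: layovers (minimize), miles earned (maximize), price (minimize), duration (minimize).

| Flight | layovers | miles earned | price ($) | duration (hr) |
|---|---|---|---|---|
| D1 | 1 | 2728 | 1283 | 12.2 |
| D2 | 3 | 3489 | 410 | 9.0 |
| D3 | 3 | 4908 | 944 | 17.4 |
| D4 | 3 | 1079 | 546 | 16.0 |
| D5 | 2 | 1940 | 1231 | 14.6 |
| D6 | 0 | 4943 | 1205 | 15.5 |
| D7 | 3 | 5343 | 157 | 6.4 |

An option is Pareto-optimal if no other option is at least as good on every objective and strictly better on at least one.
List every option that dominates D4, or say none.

D2, D7

D2: layovers 3≤3, miles earned 3489≥1079, price 410≤546, duration 9.0≤16.0 — dominates D4.
D7: layovers 3≤3, miles earned 5343≥1079, price 157≤546, duration 6.4≤16.0 — dominates D4.
Others (D1, D3, D5, D6) are each worse than D4 on at least one objective.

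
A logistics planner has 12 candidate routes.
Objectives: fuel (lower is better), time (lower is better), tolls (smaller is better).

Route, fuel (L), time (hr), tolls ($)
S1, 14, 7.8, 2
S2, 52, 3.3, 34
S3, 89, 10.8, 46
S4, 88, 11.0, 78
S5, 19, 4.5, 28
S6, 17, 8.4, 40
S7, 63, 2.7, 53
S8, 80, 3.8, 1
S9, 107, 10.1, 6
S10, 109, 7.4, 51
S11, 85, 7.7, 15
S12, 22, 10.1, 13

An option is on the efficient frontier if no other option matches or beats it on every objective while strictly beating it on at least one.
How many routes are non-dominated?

S1: not dominated (best fuel).
S2: not dominated.
S3: dominated by S1 (fuel 14≤89, time 7.8≤10.8, tolls 2≤46).
S4: dominated by S1 (fuel 14≤88, time 7.8≤11.0, tolls 2≤78).
S5: not dominated.
S6: dominated by S1 (fuel 14≤17, time 7.8≤8.4, tolls 2≤40).
S7: not dominated (best time).
S8: not dominated (best tolls).
S9: dominated by S1 (fuel 14≤107, time 7.8≤10.1, tolls 2≤6).
S10: dominated by S2 (fuel 52≤109, time 3.3≤7.4, tolls 34≤51).
S11: dominated by S8 (fuel 80≤85, time 3.8≤7.7, tolls 1≤15).
S12: dominated by S1 (fuel 14≤22, time 7.8≤10.1, tolls 2≤13).
Pareto-optimal: S1, S2, S5, S7, S8 → 5.

5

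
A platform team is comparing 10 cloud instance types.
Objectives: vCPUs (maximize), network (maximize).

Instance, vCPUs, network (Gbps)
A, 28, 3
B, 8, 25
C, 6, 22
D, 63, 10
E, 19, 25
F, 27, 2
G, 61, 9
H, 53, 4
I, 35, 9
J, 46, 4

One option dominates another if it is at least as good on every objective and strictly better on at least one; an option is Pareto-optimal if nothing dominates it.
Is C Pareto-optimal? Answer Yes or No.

No

B vs C: vCPUs 8≥6, network 25≥22 — B is at least as good on every objective and strictly better on at least one, so B dominates C.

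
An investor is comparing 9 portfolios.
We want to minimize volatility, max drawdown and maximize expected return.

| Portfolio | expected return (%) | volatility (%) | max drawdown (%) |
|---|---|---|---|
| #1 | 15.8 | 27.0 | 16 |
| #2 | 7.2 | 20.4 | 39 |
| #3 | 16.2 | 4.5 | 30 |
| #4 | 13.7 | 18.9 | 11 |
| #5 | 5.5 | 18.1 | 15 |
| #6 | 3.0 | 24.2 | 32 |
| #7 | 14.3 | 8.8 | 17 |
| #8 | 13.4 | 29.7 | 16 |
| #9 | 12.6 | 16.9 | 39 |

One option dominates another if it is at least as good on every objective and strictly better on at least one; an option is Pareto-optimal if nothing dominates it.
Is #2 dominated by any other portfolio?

Yes

#3 vs #2: expected return 16.2≥7.2, volatility 4.5≤20.4, max drawdown 30≤39 — #3 is at least as good on every objective and strictly better on at least one, so #3 dominates #2.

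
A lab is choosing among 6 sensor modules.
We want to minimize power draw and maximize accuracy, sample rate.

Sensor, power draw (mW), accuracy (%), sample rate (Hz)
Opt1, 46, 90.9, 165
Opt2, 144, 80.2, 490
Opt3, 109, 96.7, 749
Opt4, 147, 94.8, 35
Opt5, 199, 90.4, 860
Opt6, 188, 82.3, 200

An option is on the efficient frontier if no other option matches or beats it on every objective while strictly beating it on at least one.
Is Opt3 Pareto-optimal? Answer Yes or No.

Yes

Opt1: worse on accuracy (90.9 vs 96.7).
Opt2: worse on power draw (144 vs 109).
Opt4: worse on power draw (147 vs 109).
Opt5: worse on power draw (199 vs 109).
Opt6: worse on power draw (188 vs 109).
No option is at least as good as Opt3 on every objective and strictly better on one.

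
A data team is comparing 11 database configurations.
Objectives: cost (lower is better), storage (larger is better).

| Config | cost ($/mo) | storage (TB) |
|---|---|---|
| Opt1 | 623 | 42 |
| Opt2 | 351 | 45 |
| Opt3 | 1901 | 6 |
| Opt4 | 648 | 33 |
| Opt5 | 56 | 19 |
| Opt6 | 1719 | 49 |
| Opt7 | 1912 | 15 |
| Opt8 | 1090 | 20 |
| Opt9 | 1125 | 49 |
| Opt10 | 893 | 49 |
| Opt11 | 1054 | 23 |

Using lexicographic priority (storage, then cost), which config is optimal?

Opt10

First maximize storage: best is 49, kept {Opt6, Opt9, Opt10}.
Then minimize cost: best is 893, kept {Opt10}.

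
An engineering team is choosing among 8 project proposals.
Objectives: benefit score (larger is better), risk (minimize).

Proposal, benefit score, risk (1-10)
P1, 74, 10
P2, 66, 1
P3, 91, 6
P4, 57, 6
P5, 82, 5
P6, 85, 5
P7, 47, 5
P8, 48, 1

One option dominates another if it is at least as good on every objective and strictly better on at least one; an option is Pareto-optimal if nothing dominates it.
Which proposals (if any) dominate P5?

P6: benefit score 85≥82, risk 5≤5 — dominates P5.
Others (P1, P2, P3, P4, P7, P8) are each worse than P5 on at least one objective.

P6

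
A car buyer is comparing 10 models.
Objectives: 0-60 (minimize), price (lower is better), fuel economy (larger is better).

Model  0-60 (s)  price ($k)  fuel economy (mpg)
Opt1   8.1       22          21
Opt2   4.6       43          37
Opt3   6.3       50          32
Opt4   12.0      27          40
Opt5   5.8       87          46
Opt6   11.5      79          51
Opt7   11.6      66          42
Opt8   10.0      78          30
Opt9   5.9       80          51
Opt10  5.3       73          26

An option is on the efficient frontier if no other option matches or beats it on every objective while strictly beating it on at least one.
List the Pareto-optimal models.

Opt1, Opt2, Opt4, Opt5, Opt6, Opt7, Opt9

Opt1: not dominated (best price).
Opt2: not dominated (best 0-60).
Opt3: dominated by Opt2 (0-60 4.6≤6.3, price 43≤50, fuel economy 37≥32).
Opt4: not dominated.
Opt5: not dominated.
Opt6: not dominated.
Opt7: not dominated.
Opt8: dominated by Opt2 (0-60 4.6≤10.0, price 43≤78, fuel economy 37≥30).
Opt9: not dominated.
Opt10: dominated by Opt2 (0-60 4.6≤5.3, price 43≤73, fuel economy 37≥26).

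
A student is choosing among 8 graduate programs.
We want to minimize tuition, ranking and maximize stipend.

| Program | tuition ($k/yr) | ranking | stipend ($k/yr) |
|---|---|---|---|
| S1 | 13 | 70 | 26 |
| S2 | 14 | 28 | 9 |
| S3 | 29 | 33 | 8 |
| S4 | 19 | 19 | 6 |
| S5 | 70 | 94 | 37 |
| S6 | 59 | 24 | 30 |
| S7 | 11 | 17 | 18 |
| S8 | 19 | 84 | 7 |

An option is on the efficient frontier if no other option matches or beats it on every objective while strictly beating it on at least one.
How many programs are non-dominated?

S1: not dominated.
S2: dominated by S7 (tuition 11≤14, ranking 17≤28, stipend 18≥9).
S3: dominated by S2 (tuition 14≤29, ranking 28≤33, stipend 9≥8).
S4: dominated by S7 (tuition 11≤19, ranking 17≤19, stipend 18≥6).
S5: not dominated (best stipend).
S6: not dominated.
S7: not dominated (best tuition).
S8: dominated by S1 (tuition 13≤19, ranking 70≤84, stipend 26≥7).
Pareto-optimal: S1, S5, S6, S7 → 4.

4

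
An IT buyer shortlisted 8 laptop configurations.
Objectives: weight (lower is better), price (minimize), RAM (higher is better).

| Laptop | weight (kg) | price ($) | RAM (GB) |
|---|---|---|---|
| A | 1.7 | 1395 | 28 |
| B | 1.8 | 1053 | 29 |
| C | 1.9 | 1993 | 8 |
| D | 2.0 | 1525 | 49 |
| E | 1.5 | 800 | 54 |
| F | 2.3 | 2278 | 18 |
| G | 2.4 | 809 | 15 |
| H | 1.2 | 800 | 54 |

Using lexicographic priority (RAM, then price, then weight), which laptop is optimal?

H

First maximize RAM: best is 54, kept {E, H}.
Then minimize price: best is 800, kept {E, H}.
Then minimize weight: best is 1.2, kept {H}.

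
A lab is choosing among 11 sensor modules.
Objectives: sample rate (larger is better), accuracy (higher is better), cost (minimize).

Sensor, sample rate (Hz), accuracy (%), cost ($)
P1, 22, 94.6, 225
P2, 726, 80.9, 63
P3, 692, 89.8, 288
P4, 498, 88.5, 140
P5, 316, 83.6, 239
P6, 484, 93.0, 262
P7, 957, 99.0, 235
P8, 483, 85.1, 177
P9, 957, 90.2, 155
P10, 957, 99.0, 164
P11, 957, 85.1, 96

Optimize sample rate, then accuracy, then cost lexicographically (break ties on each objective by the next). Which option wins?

First maximize sample rate: best is 957, kept {P7, P9, P10, P11}.
Then maximize accuracy: best is 99.0, kept {P7, P10}.
Then minimize cost: best is 164, kept {P10}.

P10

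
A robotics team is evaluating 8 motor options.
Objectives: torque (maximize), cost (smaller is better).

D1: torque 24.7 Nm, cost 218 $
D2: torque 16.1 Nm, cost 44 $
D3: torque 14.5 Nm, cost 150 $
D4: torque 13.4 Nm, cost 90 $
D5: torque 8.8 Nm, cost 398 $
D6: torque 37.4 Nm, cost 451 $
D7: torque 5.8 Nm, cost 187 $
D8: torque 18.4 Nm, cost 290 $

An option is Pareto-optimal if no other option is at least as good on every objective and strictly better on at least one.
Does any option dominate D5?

Yes

D1 vs D5: torque 24.7≥8.8, cost 218≤398 — D1 is at least as good on every objective and strictly better on at least one, so D1 dominates D5.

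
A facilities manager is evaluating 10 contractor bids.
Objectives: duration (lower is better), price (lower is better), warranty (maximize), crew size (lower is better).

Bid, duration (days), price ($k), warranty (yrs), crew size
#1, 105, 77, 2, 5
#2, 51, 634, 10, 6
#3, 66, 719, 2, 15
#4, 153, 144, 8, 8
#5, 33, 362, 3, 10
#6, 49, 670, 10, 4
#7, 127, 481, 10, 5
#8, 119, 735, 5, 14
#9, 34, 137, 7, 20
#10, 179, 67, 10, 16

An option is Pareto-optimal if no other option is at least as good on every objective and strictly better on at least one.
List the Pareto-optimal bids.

#1: not dominated.
#2: not dominated.
#3: dominated by #2 (duration 51≤66, price 634≤719, warranty 10≥2, crew size 6≤15).
#4: not dominated.
#5: not dominated (best duration).
#6: not dominated (best crew size).
#7: not dominated.
#8: dominated by #2 (duration 51≤119, price 634≤735, warranty 10≥5, crew size 6≤14).
#9: not dominated.
#10: not dominated (best price).

#1, #2, #4, #5, #6, #7, #9, #10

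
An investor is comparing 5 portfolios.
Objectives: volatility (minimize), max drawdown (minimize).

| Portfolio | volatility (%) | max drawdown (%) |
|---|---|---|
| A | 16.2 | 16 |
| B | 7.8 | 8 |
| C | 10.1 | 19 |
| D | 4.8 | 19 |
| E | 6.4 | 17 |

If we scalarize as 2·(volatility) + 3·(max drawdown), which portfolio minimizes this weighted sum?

B

A: 2·16.2 + 3·16 = 80.4
B: 2·7.8 + 3·8 = 39.6
C: 2·10.1 + 3·19 = 77.2
D: 2·4.8 + 3·19 = 66.6
E: 2·6.4 + 3·17 = 63.8
Lowest: B at 39.6.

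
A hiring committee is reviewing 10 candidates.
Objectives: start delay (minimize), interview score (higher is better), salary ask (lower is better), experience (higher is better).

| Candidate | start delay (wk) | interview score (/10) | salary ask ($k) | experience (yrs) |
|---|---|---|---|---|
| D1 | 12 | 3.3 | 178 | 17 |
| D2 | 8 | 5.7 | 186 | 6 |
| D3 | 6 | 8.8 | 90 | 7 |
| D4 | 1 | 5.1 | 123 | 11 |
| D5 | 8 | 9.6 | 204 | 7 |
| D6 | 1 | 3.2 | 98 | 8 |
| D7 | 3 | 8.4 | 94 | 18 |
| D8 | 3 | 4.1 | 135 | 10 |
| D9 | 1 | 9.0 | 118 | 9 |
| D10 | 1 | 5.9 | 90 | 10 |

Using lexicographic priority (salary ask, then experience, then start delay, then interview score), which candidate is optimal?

D10

First minimize salary ask: best is 90, kept {D3, D10}.
Then maximize experience: best is 10, kept {D10}.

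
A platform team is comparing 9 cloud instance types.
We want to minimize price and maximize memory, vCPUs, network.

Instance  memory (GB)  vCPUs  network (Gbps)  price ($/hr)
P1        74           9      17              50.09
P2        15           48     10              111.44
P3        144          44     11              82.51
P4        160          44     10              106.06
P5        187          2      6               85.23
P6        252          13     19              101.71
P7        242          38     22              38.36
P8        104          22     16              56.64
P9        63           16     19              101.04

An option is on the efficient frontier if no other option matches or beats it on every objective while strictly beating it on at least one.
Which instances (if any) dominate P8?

P7: memory 242≥104, vCPUs 38≥22, network 22≥16, price 38.36≤56.64 — dominates P8.
Others (P1, P2, P3, P4, P5, P6, P9) are each worse than P8 on at least one objective.

P7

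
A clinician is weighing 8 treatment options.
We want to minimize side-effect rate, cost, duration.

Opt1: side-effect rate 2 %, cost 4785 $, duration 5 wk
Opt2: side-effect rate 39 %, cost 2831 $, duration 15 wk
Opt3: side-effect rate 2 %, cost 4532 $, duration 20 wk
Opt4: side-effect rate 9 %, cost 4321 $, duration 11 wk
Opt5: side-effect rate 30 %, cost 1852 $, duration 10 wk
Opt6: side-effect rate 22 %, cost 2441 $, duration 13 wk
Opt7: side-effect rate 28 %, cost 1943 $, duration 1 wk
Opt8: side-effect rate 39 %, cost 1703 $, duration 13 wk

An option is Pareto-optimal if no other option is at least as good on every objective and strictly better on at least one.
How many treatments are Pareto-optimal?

7

Opt1: not dominated.
Opt2: dominated by Opt5 (side-effect rate 30≤39, cost 1852≤2831, duration 10≤15).
Opt3: not dominated.
Opt4: not dominated.
Opt5: not dominated.
Opt6: not dominated.
Opt7: not dominated (best duration).
Opt8: not dominated (best cost).
Pareto-optimal: Opt1, Opt3, Opt4, Opt5, Opt6, Opt7, Opt8 → 7.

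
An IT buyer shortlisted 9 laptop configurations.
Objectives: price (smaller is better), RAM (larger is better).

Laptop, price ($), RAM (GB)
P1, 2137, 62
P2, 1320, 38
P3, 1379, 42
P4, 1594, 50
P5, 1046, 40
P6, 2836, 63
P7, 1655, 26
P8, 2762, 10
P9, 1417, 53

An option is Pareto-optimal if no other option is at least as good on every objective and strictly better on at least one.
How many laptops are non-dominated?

5

P1: not dominated.
P2: dominated by P5 (price 1046≤1320, RAM 40≥38).
P3: not dominated.
P4: dominated by P9 (price 1417≤1594, RAM 53≥50).
P5: not dominated (best price).
P6: not dominated (best RAM).
P7: dominated by P2 (price 1320≤1655, RAM 38≥26).
P8: dominated by P1 (price 2137≤2762, RAM 62≥10).
P9: not dominated.
Pareto-optimal: P1, P3, P5, P6, P9 → 5.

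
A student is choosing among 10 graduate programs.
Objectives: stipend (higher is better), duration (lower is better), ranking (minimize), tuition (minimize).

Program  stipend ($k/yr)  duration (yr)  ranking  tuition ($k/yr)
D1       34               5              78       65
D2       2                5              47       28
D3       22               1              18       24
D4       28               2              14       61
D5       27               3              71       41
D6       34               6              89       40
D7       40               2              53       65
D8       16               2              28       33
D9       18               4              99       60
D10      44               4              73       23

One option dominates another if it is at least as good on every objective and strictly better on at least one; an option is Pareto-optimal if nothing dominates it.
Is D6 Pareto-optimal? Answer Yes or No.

No

D10 vs D6: stipend 44≥34, duration 4≤6, ranking 73≤89, tuition 23≤40 — D10 is at least as good on every objective and strictly better on at least one, so D10 dominates D6.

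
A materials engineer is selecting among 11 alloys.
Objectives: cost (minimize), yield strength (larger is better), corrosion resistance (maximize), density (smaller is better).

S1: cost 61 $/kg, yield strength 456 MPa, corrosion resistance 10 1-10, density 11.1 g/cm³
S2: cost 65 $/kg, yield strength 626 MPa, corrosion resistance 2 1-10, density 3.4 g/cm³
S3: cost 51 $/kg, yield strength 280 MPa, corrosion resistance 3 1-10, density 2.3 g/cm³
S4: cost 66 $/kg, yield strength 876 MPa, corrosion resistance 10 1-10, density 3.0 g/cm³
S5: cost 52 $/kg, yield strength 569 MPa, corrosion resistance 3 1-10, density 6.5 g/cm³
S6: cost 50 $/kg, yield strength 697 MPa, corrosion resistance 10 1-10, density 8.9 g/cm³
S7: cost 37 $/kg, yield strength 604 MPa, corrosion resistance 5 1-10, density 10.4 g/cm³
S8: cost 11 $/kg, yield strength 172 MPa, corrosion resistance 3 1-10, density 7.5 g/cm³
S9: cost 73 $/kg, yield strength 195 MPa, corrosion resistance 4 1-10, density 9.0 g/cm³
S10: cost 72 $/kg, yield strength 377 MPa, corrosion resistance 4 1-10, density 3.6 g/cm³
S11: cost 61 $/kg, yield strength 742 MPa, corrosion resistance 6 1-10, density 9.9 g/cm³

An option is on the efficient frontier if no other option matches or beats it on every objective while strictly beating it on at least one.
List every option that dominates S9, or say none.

S4, S6, S10

S4: cost 66≤73, yield strength 876≥195, corrosion resistance 10≥4, density 3.0≤9.0 — dominates S9.
S6: cost 50≤73, yield strength 697≥195, corrosion resistance 10≥4, density 8.9≤9.0 — dominates S9.
S10: cost 72≤73, yield strength 377≥195, corrosion resistance 4≥4, density 3.6≤9.0 — dominates S9.
Others (S1, S2, S3, S5, S7, S8, S11) are each worse than S9 on at least one objective.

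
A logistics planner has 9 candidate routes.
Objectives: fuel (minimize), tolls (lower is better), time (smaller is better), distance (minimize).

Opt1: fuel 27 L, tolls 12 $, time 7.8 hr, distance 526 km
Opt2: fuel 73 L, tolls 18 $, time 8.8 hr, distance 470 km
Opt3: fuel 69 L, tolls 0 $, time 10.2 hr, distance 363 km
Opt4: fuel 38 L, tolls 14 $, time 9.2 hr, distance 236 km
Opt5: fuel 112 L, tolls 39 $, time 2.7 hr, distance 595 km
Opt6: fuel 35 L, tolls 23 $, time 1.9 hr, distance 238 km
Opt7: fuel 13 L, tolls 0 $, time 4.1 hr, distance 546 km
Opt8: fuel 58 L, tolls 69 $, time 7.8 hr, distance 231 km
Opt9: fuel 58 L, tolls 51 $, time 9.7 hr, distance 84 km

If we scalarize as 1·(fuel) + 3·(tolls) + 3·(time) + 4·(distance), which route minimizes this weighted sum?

Opt9

Opt1: 1·27 + 3·12 + 3·7.8 + 4·526 = 2190.4
Opt2: 1·73 + 3·18 + 3·8.8 + 4·470 = 2033.4
Opt3: 1·69 + 3·0 + 3·10.2 + 4·363 = 1551.6
Opt4: 1·38 + 3·14 + 3·9.2 + 4·236 = 1051.6
Opt5: 1·112 + 3·39 + 3·2.7 + 4·595 = 2617.1
Opt6: 1·35 + 3·23 + 3·1.9 + 4·238 = 1061.7
Opt7: 1·13 + 3·0 + 3·4.1 + 4·546 = 2209.3
Opt8: 1·58 + 3·69 + 3·7.8 + 4·231 = 1212.4
Opt9: 1·58 + 3·51 + 3·9.7 + 4·84 = 576.1
Lowest: Opt9 at 576.1.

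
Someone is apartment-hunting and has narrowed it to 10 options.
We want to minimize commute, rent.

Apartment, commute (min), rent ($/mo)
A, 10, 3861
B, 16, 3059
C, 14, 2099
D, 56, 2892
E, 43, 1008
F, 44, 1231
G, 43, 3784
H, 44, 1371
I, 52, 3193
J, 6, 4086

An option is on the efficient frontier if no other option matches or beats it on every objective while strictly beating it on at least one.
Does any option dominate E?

A: worse on rent (3861 vs 1008).
B: worse on rent (3059 vs 1008).
C: worse on rent (2099 vs 1008).
D: worse on commute (56 vs 43).
F: worse on commute (44 vs 43).
G: worse on rent (3784 vs 1008).
H: worse on commute (44 vs 43).
I: worse on commute (52 vs 43).
J: worse on rent (4086 vs 1008).
No option is at least as good as E on every objective and strictly better on one.

No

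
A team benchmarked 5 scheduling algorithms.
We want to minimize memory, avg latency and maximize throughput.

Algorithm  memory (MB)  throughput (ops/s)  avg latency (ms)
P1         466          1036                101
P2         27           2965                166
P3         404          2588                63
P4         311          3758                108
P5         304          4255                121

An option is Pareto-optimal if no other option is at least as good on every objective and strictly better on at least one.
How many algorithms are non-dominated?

4

P1: dominated by P3 (memory 404≤466, throughput 2588≥1036, avg latency 63≤101).
P2: not dominated (best memory).
P3: not dominated (best avg latency).
P4: not dominated.
P5: not dominated (best throughput).
Pareto-optimal: P2, P3, P4, P5 → 4.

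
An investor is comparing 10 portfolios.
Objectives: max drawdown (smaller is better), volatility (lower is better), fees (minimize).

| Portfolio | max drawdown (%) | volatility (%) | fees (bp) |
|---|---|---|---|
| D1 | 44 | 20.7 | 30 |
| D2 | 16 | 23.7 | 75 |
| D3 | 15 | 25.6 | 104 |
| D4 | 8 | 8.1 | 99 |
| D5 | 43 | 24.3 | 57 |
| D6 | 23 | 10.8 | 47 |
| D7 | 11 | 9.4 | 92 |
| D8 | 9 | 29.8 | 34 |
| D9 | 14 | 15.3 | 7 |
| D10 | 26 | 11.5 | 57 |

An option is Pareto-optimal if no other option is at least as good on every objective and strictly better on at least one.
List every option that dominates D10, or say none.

D6

D6: max drawdown 23≤26, volatility 10.8≤11.5, fees 47≤57 — dominates D10.
Others (D1, D2, D3, D4, D5, D7, D8, D9) are each worse than D10 on at least one objective.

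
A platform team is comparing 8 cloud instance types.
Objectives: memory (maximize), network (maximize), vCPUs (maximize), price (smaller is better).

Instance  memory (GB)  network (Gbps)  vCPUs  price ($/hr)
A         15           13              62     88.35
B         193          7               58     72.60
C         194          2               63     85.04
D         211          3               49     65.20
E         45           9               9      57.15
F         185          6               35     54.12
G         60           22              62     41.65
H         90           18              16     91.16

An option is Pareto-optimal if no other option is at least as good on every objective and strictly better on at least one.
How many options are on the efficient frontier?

A: dominated by G (memory 60≥15, network 22≥13, vCPUs 62≥62, price 41.65≤88.35).
B: not dominated.
C: not dominated (best vCPUs).
D: not dominated (best memory).
E: dominated by G (memory 60≥45, network 22≥9, vCPUs 62≥9, price 41.65≤57.15).
F: not dominated.
G: not dominated (best network).
H: not dominated.
Pareto-optimal: B, C, D, F, G, H → 6.

6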